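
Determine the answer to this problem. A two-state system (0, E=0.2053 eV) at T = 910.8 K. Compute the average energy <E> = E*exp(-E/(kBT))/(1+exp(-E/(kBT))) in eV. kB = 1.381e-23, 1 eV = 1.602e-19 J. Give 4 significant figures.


Step 1: beta*E = 0.2053*1.602e-19/(1.381e-23*910.8) = 2.615
Step 2: exp(-beta*E) = 0.07318
Step 3: <E> = 0.2053*0.07318/(1+0.07318) = 0.014 eV

0.014


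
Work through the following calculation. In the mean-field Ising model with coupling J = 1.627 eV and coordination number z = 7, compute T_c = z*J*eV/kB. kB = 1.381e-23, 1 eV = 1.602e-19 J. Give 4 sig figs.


Step 1: z*J = 7*1.627 = 11.39 eV
Step 2: Convert to Joules: 11.39*1.602e-19 = 1.825e-18 J
Step 3: T_c = 1.825e-18 / 1.381e-23 = 1.321e+05 K

1.321e+05


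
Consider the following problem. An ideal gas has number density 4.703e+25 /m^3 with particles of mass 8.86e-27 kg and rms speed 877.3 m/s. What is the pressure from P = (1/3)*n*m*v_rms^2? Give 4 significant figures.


Step 1: v_rms^2 = 877.3^2 = 7.697e+05
Step 2: n*m = 4.703e+25*8.86e-27 = 0.4167
Step 3: P = (1/3)*0.4167*7.697e+05 = 1.069e+05 Pa

1.069e+05


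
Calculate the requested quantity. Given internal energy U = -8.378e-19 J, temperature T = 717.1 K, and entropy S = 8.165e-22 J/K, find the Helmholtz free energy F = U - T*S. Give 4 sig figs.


Step 1: T*S = 717.1 * 8.165e-22 = 5.855e-19 J
Step 2: F = U - T*S = -8.378e-19 - 5.855e-19
Step 3: F = -1.423e-18 J

-1.423e-18


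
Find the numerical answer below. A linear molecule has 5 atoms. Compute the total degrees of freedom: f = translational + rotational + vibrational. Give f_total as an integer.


Step 1: Translational DOF = 3
Step 2: Rotational DOF (linear) = 2
Step 3: Vibrational DOF = 3*5 - 5 = 10
Step 4: Total = 3 + 2 + 10 = 15

15


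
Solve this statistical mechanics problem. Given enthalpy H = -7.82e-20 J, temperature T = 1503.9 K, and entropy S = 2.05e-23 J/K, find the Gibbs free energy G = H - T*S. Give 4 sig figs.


Step 1: T*S = 1503.9 * 2.05e-23 = 3.083e-20 J
Step 2: G = H - T*S = -7.82e-20 - 3.083e-20
Step 3: G = -1.09e-19 J

-1.09e-19


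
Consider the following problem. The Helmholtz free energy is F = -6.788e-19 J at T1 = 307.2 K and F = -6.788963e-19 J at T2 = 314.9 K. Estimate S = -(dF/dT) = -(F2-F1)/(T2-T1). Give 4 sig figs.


Step 1: dF = F2 - F1 = -6.788963e-19 - (-6.788e-19) = -9.63e-23 J
Step 2: dT = T2 - T1 = 314.9 - 307.2 = 7.7 K
Step 3: S = -dF/dT = -(-9.63e-23)/7.7 = 1.251e-23 J/K

1.251e-23


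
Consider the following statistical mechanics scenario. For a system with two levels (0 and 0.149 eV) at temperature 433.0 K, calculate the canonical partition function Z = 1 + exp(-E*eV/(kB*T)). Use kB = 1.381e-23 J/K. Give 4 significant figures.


Step 1: Compute beta*E = E*eV/(kB*T) = 0.149*1.602e-19/(1.381e-23*433.0) = 3.992
Step 2: exp(-beta*E) = exp(-3.992) = 0.01847
Step 3: Z = 1 + 0.01847 = 1.018

1.018


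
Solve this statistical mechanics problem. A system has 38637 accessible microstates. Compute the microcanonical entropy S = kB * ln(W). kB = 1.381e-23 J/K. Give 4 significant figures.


Step 1: ln(W) = ln(38637) = 10.56
Step 2: S = kB * ln(W) = 1.381e-23 * 10.56
Step 3: S = 1.459e-22 J/K

1.459e-22


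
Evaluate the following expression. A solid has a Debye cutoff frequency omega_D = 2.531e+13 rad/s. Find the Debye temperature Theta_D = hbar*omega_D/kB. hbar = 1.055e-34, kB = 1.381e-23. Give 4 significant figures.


Step 1: hbar*omega_D = 1.055e-34 * 2.531e+13 = 2.67e-21 J
Step 2: Theta_D = 2.67e-21 / 1.381e-23
Step 3: Theta_D = 193.4 K

193.4


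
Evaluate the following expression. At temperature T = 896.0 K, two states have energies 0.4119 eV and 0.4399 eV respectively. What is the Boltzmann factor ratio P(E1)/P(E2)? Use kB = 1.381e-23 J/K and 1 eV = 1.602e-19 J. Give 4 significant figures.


Step 1: Compute energy difference dE = E1 - E2 = 0.4119 - 0.4399 = -0.028 eV
Step 2: Convert to Joules: dE_J = -0.028 * 1.602e-19 = -4.486e-21 J
Step 3: Compute exponent = -dE_J / (kB * T) = -(-4.486e-21) / (1.381e-23 * 896.0) = 0.3625
Step 4: P(E1)/P(E2) = exp(0.3625) = 1.437

1.437


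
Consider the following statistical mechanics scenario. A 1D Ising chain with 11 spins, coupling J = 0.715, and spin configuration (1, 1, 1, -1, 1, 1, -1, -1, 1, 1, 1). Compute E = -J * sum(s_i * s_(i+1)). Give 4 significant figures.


Step 1: Nearest-neighbor products: 1, 1, -1, -1, 1, -1, 1, -1, 1, 1
Step 2: Sum of products = 2
Step 3: E = -0.715 * 2 = -1.43

-1.43


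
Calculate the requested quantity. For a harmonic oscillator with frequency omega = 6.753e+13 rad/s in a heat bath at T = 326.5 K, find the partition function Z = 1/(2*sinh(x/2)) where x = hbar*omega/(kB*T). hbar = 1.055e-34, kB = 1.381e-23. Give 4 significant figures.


Step 1: Compute x = hbar*omega/(kB*T) = 1.055e-34*6.753e+13/(1.381e-23*326.5) = 1.58
Step 2: x/2 = 0.79
Step 3: sinh(x/2) = 0.8748
Step 4: Z = 1/(2*0.8748) = 0.5716

0.5716


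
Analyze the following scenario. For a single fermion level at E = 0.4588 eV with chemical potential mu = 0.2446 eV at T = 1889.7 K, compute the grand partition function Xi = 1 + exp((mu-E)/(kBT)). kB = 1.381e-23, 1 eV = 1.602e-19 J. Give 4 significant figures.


Step 1: (mu - E) = 0.2446 - 0.4588 = -0.2142 eV
Step 2: x = (mu-E)*eV/(kB*T) = -0.2142*1.602e-19/(1.381e-23*1889.7) = -1.315
Step 3: exp(x) = 0.2685
Step 4: Xi = 1 + 0.2685 = 1.268

1.268


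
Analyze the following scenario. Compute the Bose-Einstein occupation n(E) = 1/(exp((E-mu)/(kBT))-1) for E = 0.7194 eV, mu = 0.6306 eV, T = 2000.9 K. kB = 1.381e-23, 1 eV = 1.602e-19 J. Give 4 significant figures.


Step 1: (E - mu) = 0.0888 eV
Step 2: x = (E-mu)*eV/(kB*T) = 0.0888*1.602e-19/(1.381e-23*2000.9) = 0.5148
Step 3: exp(x) = 1.673
Step 4: n = 1/(exp(x)-1) = 1.485

1.485


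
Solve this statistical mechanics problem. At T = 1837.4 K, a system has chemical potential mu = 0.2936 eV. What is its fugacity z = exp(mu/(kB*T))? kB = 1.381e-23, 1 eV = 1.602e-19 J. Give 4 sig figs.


Step 1: Convert mu to Joules: 0.2936*1.602e-19 = 4.703e-20 J
Step 2: kB*T = 1.381e-23*1837.4 = 2.537e-20 J
Step 3: mu/(kB*T) = 1.854
Step 4: z = exp(1.854) = 6.383

6.383


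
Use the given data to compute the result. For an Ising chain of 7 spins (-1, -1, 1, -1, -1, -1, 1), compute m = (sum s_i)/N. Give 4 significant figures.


Step 1: Count up spins (+1): 2, down spins (-1): 5
Step 2: Total magnetization M = 2 - 5 = -3
Step 3: m = M/N = -3/7 = -0.4286

-0.4286


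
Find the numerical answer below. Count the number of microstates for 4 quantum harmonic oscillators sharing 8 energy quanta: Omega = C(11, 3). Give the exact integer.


Step 1: Use binomial coefficient C(11, 3)
Step 2: Numerator = 11! / 8!
Step 3: Denominator = 3!
Step 4: Omega = 165

165


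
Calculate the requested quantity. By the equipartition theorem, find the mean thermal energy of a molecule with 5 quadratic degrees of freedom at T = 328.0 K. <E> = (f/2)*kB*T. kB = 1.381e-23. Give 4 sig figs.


Step 1: f/2 = 5/2 = 2.5
Step 2: kB*T = 1.381e-23 * 328.0 = 4.53e-21
Step 3: <E> = 2.5 * 4.53e-21 = 1.132e-20 J

1.132e-20


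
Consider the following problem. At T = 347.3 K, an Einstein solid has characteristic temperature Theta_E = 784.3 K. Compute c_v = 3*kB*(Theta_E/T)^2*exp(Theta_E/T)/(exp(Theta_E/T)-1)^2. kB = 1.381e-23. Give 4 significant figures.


Step 1: x = Theta_E/T = 784.3/347.3 = 2.258
Step 2: x^2 = 5.1
Step 3: exp(x) = 9.567
Step 4: c_v = 3*1.381e-23*5.1*9.567/(9.567-1)^2 = 2.754e-23

2.754e-23


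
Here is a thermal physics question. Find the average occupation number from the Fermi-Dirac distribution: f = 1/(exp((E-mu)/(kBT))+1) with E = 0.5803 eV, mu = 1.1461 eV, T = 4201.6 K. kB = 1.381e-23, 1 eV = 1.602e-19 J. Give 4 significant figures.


Step 1: (E - mu) = 0.5803 - 1.1461 = -0.5658 eV
Step 2: Convert: (E-mu)*eV = -9.064e-20 J
Step 3: x = (E-mu)*eV/(kB*T) = -1.562
Step 4: f = 1/(exp(-1.562)+1) = 0.8267

0.8267


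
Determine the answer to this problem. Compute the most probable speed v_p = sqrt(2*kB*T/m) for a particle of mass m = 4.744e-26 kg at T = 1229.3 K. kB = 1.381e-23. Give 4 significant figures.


Step 1: Numerator = 2*kB*T = 2*1.381e-23*1229.3 = 3.395e-20
Step 2: Ratio = 3.395e-20 / 4.744e-26 = 7.157e+05
Step 3: v_p = sqrt(7.157e+05) = 846 m/s

846


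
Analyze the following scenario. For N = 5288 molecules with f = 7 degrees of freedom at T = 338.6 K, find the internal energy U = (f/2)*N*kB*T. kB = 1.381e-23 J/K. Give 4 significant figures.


Step 1: f/2 = 7/2 = 3.5
Step 2: N*kB*T = 5288*1.381e-23*338.6 = 2.473e-17
Step 3: U = 3.5 * 2.473e-17 = 8.654e-17 J

8.654e-17


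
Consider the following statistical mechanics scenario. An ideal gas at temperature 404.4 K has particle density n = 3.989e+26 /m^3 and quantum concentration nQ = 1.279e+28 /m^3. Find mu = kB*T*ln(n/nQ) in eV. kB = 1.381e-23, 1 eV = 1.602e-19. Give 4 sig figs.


Step 1: n/nQ = 3.989e+26/1.279e+28 = 0.03119
Step 2: ln(n/nQ) = -3.468
Step 3: mu = kB*T*ln(n/nQ) = 5.585e-21*-3.468 = -1.937e-20 J
Step 4: Convert to eV: -1.937e-20/1.602e-19 = -0.1209 eV

-0.1209


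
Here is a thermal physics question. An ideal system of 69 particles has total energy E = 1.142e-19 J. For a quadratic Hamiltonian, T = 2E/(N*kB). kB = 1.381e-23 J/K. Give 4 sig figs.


Step 1: Numerator = 2*E = 2*1.142e-19 = 2.284e-19 J
Step 2: Denominator = N*kB = 69*1.381e-23 = 9.529e-22
Step 3: T = 2.284e-19 / 9.529e-22 = 239.7 K

239.7


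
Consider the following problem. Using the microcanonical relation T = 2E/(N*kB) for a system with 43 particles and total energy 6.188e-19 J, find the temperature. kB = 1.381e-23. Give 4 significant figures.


Step 1: Numerator = 2*E = 2*6.188e-19 = 1.238e-18 J
Step 2: Denominator = N*kB = 43*1.381e-23 = 5.938e-22
Step 3: T = 1.238e-18 / 5.938e-22 = 2084 K

2084


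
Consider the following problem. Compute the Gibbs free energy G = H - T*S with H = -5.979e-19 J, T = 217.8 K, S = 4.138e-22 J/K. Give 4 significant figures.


Step 1: T*S = 217.8 * 4.138e-22 = 9.013e-20 J
Step 2: G = H - T*S = -5.979e-19 - 9.013e-20
Step 3: G = -6.88e-19 J

-6.88e-19


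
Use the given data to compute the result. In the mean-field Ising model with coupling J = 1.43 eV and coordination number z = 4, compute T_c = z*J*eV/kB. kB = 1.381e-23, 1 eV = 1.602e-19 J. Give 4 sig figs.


Step 1: z*J = 4*1.43 = 5.72 eV
Step 2: Convert to Joules: 5.72*1.602e-19 = 9.163e-19 J
Step 3: T_c = 9.163e-19 / 1.381e-23 = 6.635e+04 K

6.635e+04


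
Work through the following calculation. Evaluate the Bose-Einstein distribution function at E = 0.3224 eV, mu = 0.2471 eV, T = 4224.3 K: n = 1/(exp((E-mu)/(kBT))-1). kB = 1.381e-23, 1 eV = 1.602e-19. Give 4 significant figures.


Step 1: (E - mu) = 0.0753 eV
Step 2: x = (E-mu)*eV/(kB*T) = 0.0753*1.602e-19/(1.381e-23*4224.3) = 0.2068
Step 3: exp(x) = 1.23
Step 4: n = 1/(exp(x)-1) = 4.353

4.353


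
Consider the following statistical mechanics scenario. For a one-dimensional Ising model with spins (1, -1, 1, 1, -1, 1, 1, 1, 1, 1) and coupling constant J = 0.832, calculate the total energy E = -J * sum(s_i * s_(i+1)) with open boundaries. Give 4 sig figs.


Step 1: Nearest-neighbor products: -1, -1, 1, -1, -1, 1, 1, 1, 1
Step 2: Sum of products = 1
Step 3: E = -0.832 * 1 = -0.832

-0.832


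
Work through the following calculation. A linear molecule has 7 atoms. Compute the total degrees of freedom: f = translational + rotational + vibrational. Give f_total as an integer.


Step 1: Translational DOF = 3
Step 2: Rotational DOF (linear) = 2
Step 3: Vibrational DOF = 3*7 - 5 = 16
Step 4: Total = 3 + 2 + 16 = 21

21


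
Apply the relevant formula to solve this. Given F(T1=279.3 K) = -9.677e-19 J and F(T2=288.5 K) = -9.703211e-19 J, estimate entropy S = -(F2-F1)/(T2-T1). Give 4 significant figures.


Step 1: dF = F2 - F1 = -9.703211e-19 - (-9.677e-19) = -2.6211e-21 J
Step 2: dT = T2 - T1 = 288.5 - 279.3 = 9.2 K
Step 3: S = -dF/dT = -(-2.6211e-21)/9.2 = 2.849e-22 J/K

2.849e-22


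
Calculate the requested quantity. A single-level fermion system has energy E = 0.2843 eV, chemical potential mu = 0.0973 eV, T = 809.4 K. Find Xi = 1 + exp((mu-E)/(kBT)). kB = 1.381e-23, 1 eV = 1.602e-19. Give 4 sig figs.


Step 1: (mu - E) = 0.0973 - 0.2843 = -0.187 eV
Step 2: x = (mu-E)*eV/(kB*T) = -0.187*1.602e-19/(1.381e-23*809.4) = -2.68
Step 3: exp(x) = 0.06856
Step 4: Xi = 1 + 0.06856 = 1.069

1.069


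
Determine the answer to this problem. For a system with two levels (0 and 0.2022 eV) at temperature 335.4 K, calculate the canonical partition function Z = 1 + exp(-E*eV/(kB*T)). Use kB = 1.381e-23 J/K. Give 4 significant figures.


Step 1: Compute beta*E = E*eV/(kB*T) = 0.2022*1.602e-19/(1.381e-23*335.4) = 6.993
Step 2: exp(-beta*E) = exp(-6.993) = 0.0009179
Step 3: Z = 1 + 0.0009179 = 1.001

1.001


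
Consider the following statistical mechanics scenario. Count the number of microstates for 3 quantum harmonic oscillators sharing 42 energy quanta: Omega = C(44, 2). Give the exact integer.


Step 1: Use binomial coefficient C(44, 2)
Step 2: Numerator = 44! / 42!
Step 3: Denominator = 2!
Step 4: Omega = 946

946


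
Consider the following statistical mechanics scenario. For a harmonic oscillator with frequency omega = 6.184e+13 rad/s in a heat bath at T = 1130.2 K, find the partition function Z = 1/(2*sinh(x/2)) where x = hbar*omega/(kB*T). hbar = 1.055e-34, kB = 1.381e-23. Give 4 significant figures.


Step 1: Compute x = hbar*omega/(kB*T) = 1.055e-34*6.184e+13/(1.381e-23*1130.2) = 0.418
Step 2: x/2 = 0.209
Step 3: sinh(x/2) = 0.2105
Step 4: Z = 1/(2*0.2105) = 2.375

2.375


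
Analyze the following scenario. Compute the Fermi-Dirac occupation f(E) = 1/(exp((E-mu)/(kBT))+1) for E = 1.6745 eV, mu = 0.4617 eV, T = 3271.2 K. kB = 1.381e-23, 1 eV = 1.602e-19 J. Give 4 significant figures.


Step 1: (E - mu) = 1.6745 - 0.4617 = 1.213 eV
Step 2: Convert: (E-mu)*eV = 1.943e-19 J
Step 3: x = (E-mu)*eV/(kB*T) = 4.301
Step 4: f = 1/(exp(4.301)+1) = 0.01338

0.01338


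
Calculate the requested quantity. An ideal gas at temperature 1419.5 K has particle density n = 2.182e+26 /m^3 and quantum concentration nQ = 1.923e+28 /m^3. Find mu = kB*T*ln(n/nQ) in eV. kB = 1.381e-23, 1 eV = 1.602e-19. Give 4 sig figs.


Step 1: n/nQ = 2.182e+26/1.923e+28 = 0.01135
Step 2: ln(n/nQ) = -4.479
Step 3: mu = kB*T*ln(n/nQ) = 1.96e-20*-4.479 = -8.78e-20 J
Step 4: Convert to eV: -8.78e-20/1.602e-19 = -0.5481 eV

-0.5481


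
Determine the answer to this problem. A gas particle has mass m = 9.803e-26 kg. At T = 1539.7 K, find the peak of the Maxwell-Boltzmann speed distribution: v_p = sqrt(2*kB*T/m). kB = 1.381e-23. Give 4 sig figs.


Step 1: Numerator = 2*kB*T = 2*1.381e-23*1539.7 = 4.253e-20
Step 2: Ratio = 4.253e-20 / 9.803e-26 = 4.338e+05
Step 3: v_p = sqrt(4.338e+05) = 658.6 m/s

658.6


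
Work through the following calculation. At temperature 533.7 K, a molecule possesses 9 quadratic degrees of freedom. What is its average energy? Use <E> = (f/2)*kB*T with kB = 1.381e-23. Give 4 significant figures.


Step 1: f/2 = 9/2 = 4.5
Step 2: kB*T = 1.381e-23 * 533.7 = 7.37e-21
Step 3: <E> = 4.5 * 7.37e-21 = 3.317e-20 J

3.317e-20


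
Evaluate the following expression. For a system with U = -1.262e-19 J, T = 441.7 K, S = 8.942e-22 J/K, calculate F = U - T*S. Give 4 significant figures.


Step 1: T*S = 441.7 * 8.942e-22 = 3.95e-19 J
Step 2: F = U - T*S = -1.262e-19 - 3.95e-19
Step 3: F = -5.212e-19 J

-5.212e-19


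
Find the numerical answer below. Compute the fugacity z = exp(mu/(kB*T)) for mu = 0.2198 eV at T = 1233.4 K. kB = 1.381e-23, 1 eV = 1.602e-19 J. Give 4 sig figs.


Step 1: Convert mu to Joules: 0.2198*1.602e-19 = 3.521e-20 J
Step 2: kB*T = 1.381e-23*1233.4 = 1.703e-20 J
Step 3: mu/(kB*T) = 2.067
Step 4: z = exp(2.067) = 7.903

7.903


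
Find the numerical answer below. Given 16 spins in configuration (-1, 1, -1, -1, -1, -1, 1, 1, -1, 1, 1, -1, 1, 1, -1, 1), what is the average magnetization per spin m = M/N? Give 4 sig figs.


Step 1: Count up spins (+1): 8, down spins (-1): 8
Step 2: Total magnetization M = 8 - 8 = 0
Step 3: m = M/N = 0/16 = 0

0


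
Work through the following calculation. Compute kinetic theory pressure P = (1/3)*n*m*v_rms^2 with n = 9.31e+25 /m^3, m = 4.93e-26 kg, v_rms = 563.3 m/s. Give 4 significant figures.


Step 1: v_rms^2 = 563.3^2 = 3.173e+05
Step 2: n*m = 9.31e+25*4.93e-26 = 4.59
Step 3: P = (1/3)*4.59*3.173e+05 = 4.855e+05 Pa

4.855e+05


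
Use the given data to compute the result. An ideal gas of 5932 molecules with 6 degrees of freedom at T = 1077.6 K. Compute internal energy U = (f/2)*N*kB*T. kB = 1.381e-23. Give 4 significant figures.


Step 1: f/2 = 6/2 = 3.0
Step 2: N*kB*T = 5932*1.381e-23*1077.6 = 8.828e-17
Step 3: U = 3.0 * 8.828e-17 = 2.648e-16 J

2.648e-16


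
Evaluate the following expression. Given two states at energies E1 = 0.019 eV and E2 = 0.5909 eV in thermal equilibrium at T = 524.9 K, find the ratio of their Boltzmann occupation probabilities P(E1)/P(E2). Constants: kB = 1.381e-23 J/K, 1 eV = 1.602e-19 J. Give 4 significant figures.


Step 1: Compute energy difference dE = E1 - E2 = 0.019 - 0.5909 = -0.5719 eV
Step 2: Convert to Joules: dE_J = -0.5719 * 1.602e-19 = -9.162e-20 J
Step 3: Compute exponent = -dE_J / (kB * T) = -(-9.162e-20) / (1.381e-23 * 524.9) = 12.64
Step 4: P(E1)/P(E2) = exp(12.64) = 3.083e+05

3.083e+05


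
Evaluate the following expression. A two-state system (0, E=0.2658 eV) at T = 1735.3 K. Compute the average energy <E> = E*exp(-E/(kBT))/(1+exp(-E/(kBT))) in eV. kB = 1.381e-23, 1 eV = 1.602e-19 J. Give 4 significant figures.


Step 1: beta*E = 0.2658*1.602e-19/(1.381e-23*1735.3) = 1.777
Step 2: exp(-beta*E) = 0.1692
Step 3: <E> = 0.2658*0.1692/(1+0.1692) = 0.03846 eV

0.03846


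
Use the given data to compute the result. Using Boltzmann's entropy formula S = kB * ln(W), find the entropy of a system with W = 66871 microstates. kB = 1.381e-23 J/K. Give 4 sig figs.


Step 1: ln(W) = ln(66871) = 11.11
Step 2: S = kB * ln(W) = 1.381e-23 * 11.11
Step 3: S = 1.534e-22 J/K

1.534e-22


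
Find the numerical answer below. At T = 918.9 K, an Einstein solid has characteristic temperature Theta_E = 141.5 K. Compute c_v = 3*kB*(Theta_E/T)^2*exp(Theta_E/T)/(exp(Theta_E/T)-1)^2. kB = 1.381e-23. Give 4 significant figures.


Step 1: x = Theta_E/T = 141.5/918.9 = 0.154
Step 2: x^2 = 0.02371
Step 3: exp(x) = 1.166
Step 4: c_v = 3*1.381e-23*0.02371*1.166/(1.166-1)^2 = 4.135e-23

4.135e-23


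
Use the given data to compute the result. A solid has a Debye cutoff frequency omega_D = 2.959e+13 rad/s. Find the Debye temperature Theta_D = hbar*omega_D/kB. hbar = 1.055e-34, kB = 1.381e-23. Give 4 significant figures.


Step 1: hbar*omega_D = 1.055e-34 * 2.959e+13 = 3.122e-21 J
Step 2: Theta_D = 3.122e-21 / 1.381e-23
Step 3: Theta_D = 226 K

226


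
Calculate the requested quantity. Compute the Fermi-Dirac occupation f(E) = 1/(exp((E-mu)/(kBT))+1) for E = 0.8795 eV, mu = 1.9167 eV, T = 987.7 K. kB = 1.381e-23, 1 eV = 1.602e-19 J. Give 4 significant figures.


Step 1: (E - mu) = 0.8795 - 1.9167 = -1.037 eV
Step 2: Convert: (E-mu)*eV = -1.662e-19 J
Step 3: x = (E-mu)*eV/(kB*T) = -12.18
Step 4: f = 1/(exp(-12.18)+1) = 1

1


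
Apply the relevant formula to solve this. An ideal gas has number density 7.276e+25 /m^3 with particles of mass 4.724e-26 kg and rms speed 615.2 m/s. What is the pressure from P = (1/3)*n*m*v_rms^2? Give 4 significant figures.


Step 1: v_rms^2 = 615.2^2 = 3.785e+05
Step 2: n*m = 7.276e+25*4.724e-26 = 3.437
Step 3: P = (1/3)*3.437*3.785e+05 = 4.336e+05 Pa

4.336e+05


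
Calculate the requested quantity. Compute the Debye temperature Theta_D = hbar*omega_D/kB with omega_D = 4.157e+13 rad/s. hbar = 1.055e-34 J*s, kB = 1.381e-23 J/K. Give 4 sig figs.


Step 1: hbar*omega_D = 1.055e-34 * 4.157e+13 = 4.386e-21 J
Step 2: Theta_D = 4.386e-21 / 1.381e-23
Step 3: Theta_D = 317.6 K

317.6


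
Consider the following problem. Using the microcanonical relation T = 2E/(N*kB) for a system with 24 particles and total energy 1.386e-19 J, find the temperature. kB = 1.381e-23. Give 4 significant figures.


Step 1: Numerator = 2*E = 2*1.386e-19 = 2.772e-19 J
Step 2: Denominator = N*kB = 24*1.381e-23 = 3.314e-22
Step 3: T = 2.772e-19 / 3.314e-22 = 836.4 K

836.4


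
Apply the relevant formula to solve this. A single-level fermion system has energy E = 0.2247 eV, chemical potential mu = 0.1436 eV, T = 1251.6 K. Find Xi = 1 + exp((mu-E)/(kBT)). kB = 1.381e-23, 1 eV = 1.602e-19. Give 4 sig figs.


Step 1: (mu - E) = 0.1436 - 0.2247 = -0.0811 eV
Step 2: x = (mu-E)*eV/(kB*T) = -0.0811*1.602e-19/(1.381e-23*1251.6) = -0.7517
Step 3: exp(x) = 0.4716
Step 4: Xi = 1 + 0.4716 = 1.472

1.472


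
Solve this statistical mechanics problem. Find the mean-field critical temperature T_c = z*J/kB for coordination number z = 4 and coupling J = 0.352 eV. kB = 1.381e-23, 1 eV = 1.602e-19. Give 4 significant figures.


Step 1: z*J = 4*0.352 = 1.408 eV
Step 2: Convert to Joules: 1.408*1.602e-19 = 2.256e-19 J
Step 3: T_c = 2.256e-19 / 1.381e-23 = 1.633e+04 K

1.633e+04


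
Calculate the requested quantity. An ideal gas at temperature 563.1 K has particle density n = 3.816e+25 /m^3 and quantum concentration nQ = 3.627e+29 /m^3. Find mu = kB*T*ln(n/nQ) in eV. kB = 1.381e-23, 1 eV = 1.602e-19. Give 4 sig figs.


Step 1: n/nQ = 3.816e+25/3.627e+29 = 0.0001052
Step 2: ln(n/nQ) = -9.16
Step 3: mu = kB*T*ln(n/nQ) = 7.776e-21*-9.16 = -7.123e-20 J
Step 4: Convert to eV: -7.123e-20/1.602e-19 = -0.4446 eV

-0.4446


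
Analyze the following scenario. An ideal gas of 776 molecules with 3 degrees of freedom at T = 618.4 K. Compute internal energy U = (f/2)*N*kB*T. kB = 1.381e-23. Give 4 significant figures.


Step 1: f/2 = 3/2 = 1.5
Step 2: N*kB*T = 776*1.381e-23*618.4 = 6.627e-18
Step 3: U = 1.5 * 6.627e-18 = 9.941e-18 J

9.941e-18


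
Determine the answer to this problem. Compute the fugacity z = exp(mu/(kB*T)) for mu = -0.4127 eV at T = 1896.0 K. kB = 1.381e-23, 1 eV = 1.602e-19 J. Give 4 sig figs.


Step 1: Convert mu to Joules: -0.4127*1.602e-19 = -6.611e-20 J
Step 2: kB*T = 1.381e-23*1896.0 = 2.618e-20 J
Step 3: mu/(kB*T) = -2.525
Step 4: z = exp(-2.525) = 0.08006

0.08006


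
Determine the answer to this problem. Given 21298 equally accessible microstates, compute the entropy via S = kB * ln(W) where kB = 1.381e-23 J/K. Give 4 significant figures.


Step 1: ln(W) = ln(21298) = 9.966
Step 2: S = kB * ln(W) = 1.381e-23 * 9.966
Step 3: S = 1.376e-22 J/K

1.376e-22


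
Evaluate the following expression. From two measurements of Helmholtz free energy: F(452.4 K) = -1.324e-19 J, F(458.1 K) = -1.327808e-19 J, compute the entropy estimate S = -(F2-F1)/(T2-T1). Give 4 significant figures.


Step 1: dF = F2 - F1 = -1.327808e-19 - (-1.324e-19) = -3.808e-22 J
Step 2: dT = T2 - T1 = 458.1 - 452.4 = 5.7 K
Step 3: S = -dF/dT = -(-3.808e-22)/5.7 = 6.681e-23 J/K

6.681e-23


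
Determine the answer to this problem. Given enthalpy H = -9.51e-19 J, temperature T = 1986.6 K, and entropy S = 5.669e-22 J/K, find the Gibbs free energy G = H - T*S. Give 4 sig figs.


Step 1: T*S = 1986.6 * 5.669e-22 = 1.126e-18 J
Step 2: G = H - T*S = -9.51e-19 - 1.126e-18
Step 3: G = -2.077e-18 J

-2.077e-18


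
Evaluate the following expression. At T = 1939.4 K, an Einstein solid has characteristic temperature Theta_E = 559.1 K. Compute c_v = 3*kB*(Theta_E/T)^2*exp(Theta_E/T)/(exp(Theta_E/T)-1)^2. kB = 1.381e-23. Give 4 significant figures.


Step 1: x = Theta_E/T = 559.1/1939.4 = 0.2883
Step 2: x^2 = 0.08311
Step 3: exp(x) = 1.334
Step 4: c_v = 3*1.381e-23*0.08311*1.334/(1.334-1)^2 = 4.114e-23

4.114e-23


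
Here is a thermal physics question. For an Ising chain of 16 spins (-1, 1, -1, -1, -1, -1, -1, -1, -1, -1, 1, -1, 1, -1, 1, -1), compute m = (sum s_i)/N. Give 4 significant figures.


Step 1: Count up spins (+1): 4, down spins (-1): 12
Step 2: Total magnetization M = 4 - 12 = -8
Step 3: m = M/N = -8/16 = -0.5

-0.5


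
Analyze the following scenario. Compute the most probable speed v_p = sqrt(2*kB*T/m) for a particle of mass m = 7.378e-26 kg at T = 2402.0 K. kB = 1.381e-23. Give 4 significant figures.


Step 1: Numerator = 2*kB*T = 2*1.381e-23*2402.0 = 6.634e-20
Step 2: Ratio = 6.634e-20 / 7.378e-26 = 8.992e+05
Step 3: v_p = sqrt(8.992e+05) = 948.3 m/s

948.3


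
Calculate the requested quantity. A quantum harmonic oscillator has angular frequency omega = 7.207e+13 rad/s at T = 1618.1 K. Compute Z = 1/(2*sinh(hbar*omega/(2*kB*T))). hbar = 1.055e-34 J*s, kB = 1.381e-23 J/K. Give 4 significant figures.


Step 1: Compute x = hbar*omega/(kB*T) = 1.055e-34*7.207e+13/(1.381e-23*1618.1) = 0.3403
Step 2: x/2 = 0.1701
Step 3: sinh(x/2) = 0.171
Step 4: Z = 1/(2*0.171) = 2.925

2.925


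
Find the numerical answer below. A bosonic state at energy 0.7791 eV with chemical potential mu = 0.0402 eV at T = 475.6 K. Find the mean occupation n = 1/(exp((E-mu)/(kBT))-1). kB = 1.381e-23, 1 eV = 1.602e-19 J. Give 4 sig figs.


Step 1: (E - mu) = 0.7389 eV
Step 2: x = (E-mu)*eV/(kB*T) = 0.7389*1.602e-19/(1.381e-23*475.6) = 18.02
Step 3: exp(x) = 6.715e+07
Step 4: n = 1/(exp(x)-1) = 1.489e-08

1.489e-08


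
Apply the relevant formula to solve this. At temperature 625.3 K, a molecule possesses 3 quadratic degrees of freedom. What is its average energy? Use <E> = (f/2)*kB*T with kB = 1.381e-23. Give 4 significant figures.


Step 1: f/2 = 3/2 = 1.5
Step 2: kB*T = 1.381e-23 * 625.3 = 8.635e-21
Step 3: <E> = 1.5 * 8.635e-21 = 1.295e-20 J

1.295e-20


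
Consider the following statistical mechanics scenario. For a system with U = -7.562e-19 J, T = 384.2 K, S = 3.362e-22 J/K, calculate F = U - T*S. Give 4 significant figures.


Step 1: T*S = 384.2 * 3.362e-22 = 1.292e-19 J
Step 2: F = U - T*S = -7.562e-19 - 1.292e-19
Step 3: F = -8.854e-19 J

-8.854e-19


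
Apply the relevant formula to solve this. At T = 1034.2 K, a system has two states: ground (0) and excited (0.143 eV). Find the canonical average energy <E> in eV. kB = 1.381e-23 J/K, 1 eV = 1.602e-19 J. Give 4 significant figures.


Step 1: beta*E = 0.143*1.602e-19/(1.381e-23*1034.2) = 1.604
Step 2: exp(-beta*E) = 0.2011
Step 3: <E> = 0.143*0.2011/(1+0.2011) = 0.02394 eV

0.02394


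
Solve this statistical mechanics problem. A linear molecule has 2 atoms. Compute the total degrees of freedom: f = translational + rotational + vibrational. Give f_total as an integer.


Step 1: Translational DOF = 3
Step 2: Rotational DOF (linear) = 2
Step 3: Vibrational DOF = 3*2 - 5 = 1
Step 4: Total = 3 + 2 + 1 = 6

6


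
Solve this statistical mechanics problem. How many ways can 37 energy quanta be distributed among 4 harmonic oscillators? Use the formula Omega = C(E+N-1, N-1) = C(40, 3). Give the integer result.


Step 1: Use binomial coefficient C(40, 3)
Step 2: Numerator = 40! / 37!
Step 3: Denominator = 3!
Step 4: Omega = 9880

9880


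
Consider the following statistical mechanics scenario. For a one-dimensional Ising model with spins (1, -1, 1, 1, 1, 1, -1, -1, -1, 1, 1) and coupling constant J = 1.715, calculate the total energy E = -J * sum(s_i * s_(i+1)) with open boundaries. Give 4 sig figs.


Step 1: Nearest-neighbor products: -1, -1, 1, 1, 1, -1, 1, 1, -1, 1
Step 2: Sum of products = 2
Step 3: E = -1.715 * 2 = -3.43

-3.43


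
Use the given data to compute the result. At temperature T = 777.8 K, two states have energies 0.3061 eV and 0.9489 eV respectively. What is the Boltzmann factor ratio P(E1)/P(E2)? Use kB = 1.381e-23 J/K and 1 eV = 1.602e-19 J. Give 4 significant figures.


Step 1: Compute energy difference dE = E1 - E2 = 0.3061 - 0.9489 = -0.6428 eV
Step 2: Convert to Joules: dE_J = -0.6428 * 1.602e-19 = -1.03e-19 J
Step 3: Compute exponent = -dE_J / (kB * T) = -(-1.03e-19) / (1.381e-23 * 777.8) = 9.587
Step 4: P(E1)/P(E2) = exp(9.587) = 1.457e+04

1.457e+04


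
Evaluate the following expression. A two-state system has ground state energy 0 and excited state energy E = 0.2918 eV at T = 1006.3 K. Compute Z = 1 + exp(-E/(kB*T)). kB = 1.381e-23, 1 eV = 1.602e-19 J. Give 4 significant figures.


Step 1: Compute beta*E = E*eV/(kB*T) = 0.2918*1.602e-19/(1.381e-23*1006.3) = 3.364
Step 2: exp(-beta*E) = exp(-3.364) = 0.0346
Step 3: Z = 1 + 0.0346 = 1.035

1.035


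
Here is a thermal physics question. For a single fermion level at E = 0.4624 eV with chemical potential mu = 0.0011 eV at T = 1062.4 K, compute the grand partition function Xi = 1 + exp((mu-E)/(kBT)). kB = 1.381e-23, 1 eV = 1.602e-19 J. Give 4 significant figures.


Step 1: (mu - E) = 0.0011 - 0.4624 = -0.4613 eV
Step 2: x = (mu-E)*eV/(kB*T) = -0.4613*1.602e-19/(1.381e-23*1062.4) = -5.037
Step 3: exp(x) = 0.006494
Step 4: Xi = 1 + 0.006494 = 1.006

1.006


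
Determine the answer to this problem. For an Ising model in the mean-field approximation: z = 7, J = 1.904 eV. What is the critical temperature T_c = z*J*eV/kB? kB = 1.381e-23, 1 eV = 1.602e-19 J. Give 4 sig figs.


Step 1: z*J = 7*1.904 = 13.33 eV
Step 2: Convert to Joules: 13.33*1.602e-19 = 2.135e-18 J
Step 3: T_c = 2.135e-18 / 1.381e-23 = 1.546e+05 K

1.546e+05


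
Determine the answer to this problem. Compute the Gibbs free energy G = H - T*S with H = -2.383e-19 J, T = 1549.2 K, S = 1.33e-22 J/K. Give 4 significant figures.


Step 1: T*S = 1549.2 * 1.33e-22 = 2.06e-19 J
Step 2: G = H - T*S = -2.383e-19 - 2.06e-19
Step 3: G = -4.443e-19 J

-4.443e-19


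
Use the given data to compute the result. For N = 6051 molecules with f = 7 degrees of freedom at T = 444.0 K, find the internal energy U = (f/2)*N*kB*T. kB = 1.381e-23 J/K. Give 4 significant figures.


Step 1: f/2 = 7/2 = 3.5
Step 2: N*kB*T = 6051*1.381e-23*444.0 = 3.71e-17
Step 3: U = 3.5 * 3.71e-17 = 1.299e-16 J

1.299e-16


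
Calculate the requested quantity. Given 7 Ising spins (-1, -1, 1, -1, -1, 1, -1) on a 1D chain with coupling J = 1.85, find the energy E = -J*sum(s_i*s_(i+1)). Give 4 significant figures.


Step 1: Nearest-neighbor products: 1, -1, -1, 1, -1, -1
Step 2: Sum of products = -2
Step 3: E = -1.85 * -2 = 3.7

3.7


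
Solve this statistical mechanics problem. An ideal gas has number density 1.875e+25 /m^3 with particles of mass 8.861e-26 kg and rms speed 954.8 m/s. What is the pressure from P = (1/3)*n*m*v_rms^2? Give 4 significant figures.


Step 1: v_rms^2 = 954.8^2 = 9.116e+05
Step 2: n*m = 1.875e+25*8.861e-26 = 1.661
Step 3: P = (1/3)*1.661*9.116e+05 = 5.049e+05 Pa

5.049e+05


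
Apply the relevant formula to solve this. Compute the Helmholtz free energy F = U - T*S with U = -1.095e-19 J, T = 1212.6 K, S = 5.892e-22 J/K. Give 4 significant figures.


Step 1: T*S = 1212.6 * 5.892e-22 = 7.145e-19 J
Step 2: F = U - T*S = -1.095e-19 - 7.145e-19
Step 3: F = -8.24e-19 J

-8.24e-19


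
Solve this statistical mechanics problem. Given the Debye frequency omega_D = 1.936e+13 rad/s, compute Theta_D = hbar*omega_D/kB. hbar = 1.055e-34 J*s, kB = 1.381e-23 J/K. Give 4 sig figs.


Step 1: hbar*omega_D = 1.055e-34 * 1.936e+13 = 2.042e-21 J
Step 2: Theta_D = 2.042e-21 / 1.381e-23
Step 3: Theta_D = 147.9 K

147.9


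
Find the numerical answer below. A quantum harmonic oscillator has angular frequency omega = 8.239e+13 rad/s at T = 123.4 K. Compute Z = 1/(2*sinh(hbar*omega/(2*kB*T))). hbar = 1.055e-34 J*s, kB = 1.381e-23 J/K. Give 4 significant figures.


Step 1: Compute x = hbar*omega/(kB*T) = 1.055e-34*8.239e+13/(1.381e-23*123.4) = 5.101
Step 2: x/2 = 2.55
Step 3: sinh(x/2) = 6.366
Step 4: Z = 1/(2*6.366) = 0.07854

0.07854


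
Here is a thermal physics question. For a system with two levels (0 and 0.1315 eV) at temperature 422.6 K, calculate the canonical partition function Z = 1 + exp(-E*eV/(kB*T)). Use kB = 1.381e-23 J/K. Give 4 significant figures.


Step 1: Compute beta*E = E*eV/(kB*T) = 0.1315*1.602e-19/(1.381e-23*422.6) = 3.61
Step 2: exp(-beta*E) = exp(-3.61) = 0.02706
Step 3: Z = 1 + 0.02706 = 1.027

1.027


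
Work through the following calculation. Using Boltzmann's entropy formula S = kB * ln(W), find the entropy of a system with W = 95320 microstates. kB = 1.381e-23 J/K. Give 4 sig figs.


Step 1: ln(W) = ln(95320) = 11.46
Step 2: S = kB * ln(W) = 1.381e-23 * 11.46
Step 3: S = 1.583e-22 J/K

1.583e-22


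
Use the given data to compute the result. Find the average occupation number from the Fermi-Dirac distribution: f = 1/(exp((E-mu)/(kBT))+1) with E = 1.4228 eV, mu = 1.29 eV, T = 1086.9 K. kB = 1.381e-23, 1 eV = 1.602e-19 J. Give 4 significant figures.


Step 1: (E - mu) = 1.4228 - 1.29 = 0.1328 eV
Step 2: Convert: (E-mu)*eV = 2.127e-20 J
Step 3: x = (E-mu)*eV/(kB*T) = 1.417
Step 4: f = 1/(exp(1.417)+1) = 0.1951

0.1951


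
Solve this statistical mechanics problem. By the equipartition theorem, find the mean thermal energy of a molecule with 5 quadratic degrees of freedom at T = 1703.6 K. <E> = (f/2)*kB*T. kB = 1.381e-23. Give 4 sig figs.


Step 1: f/2 = 5/2 = 2.5
Step 2: kB*T = 1.381e-23 * 1703.6 = 2.353e-20
Step 3: <E> = 2.5 * 2.353e-20 = 5.882e-20 J

5.882e-20


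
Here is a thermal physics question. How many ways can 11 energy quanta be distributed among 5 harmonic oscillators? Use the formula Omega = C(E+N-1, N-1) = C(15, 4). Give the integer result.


Step 1: Use binomial coefficient C(15, 4)
Step 2: Numerator = 15! / 11!
Step 3: Denominator = 4!
Step 4: Omega = 1365

1365


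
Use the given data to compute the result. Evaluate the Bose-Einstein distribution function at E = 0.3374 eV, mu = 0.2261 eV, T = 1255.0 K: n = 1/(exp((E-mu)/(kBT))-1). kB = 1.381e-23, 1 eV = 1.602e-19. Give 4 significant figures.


Step 1: (E - mu) = 0.1113 eV
Step 2: x = (E-mu)*eV/(kB*T) = 0.1113*1.602e-19/(1.381e-23*1255.0) = 1.029
Step 3: exp(x) = 2.798
Step 4: n = 1/(exp(x)-1) = 0.5563

0.5563


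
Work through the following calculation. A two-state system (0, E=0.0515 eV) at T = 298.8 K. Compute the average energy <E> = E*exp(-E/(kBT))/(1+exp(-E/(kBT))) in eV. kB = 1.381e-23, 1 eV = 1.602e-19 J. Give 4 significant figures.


Step 1: beta*E = 0.0515*1.602e-19/(1.381e-23*298.8) = 1.999
Step 2: exp(-beta*E) = 0.1354
Step 3: <E> = 0.0515*0.1354/(1+0.1354) = 0.006142 eV

0.006142


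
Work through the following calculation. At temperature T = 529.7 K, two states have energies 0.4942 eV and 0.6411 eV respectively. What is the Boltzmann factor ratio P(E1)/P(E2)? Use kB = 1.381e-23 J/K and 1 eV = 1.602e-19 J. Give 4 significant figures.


Step 1: Compute energy difference dE = E1 - E2 = 0.4942 - 0.6411 = -0.1469 eV
Step 2: Convert to Joules: dE_J = -0.1469 * 1.602e-19 = -2.353e-20 J
Step 3: Compute exponent = -dE_J / (kB * T) = -(-2.353e-20) / (1.381e-23 * 529.7) = 3.217
Step 4: P(E1)/P(E2) = exp(3.217) = 24.95

24.95


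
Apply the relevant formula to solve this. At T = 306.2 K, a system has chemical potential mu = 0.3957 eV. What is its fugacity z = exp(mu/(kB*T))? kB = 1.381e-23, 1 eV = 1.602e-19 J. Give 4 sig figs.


Step 1: Convert mu to Joules: 0.3957*1.602e-19 = 6.339e-20 J
Step 2: kB*T = 1.381e-23*306.2 = 4.229e-21 J
Step 3: mu/(kB*T) = 14.99
Step 4: z = exp(14.99) = 3.24e+06

3.24e+06


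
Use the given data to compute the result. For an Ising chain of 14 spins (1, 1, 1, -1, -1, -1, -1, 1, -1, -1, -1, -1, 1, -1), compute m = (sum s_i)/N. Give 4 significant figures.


Step 1: Count up spins (+1): 5, down spins (-1): 9
Step 2: Total magnetization M = 5 - 9 = -4
Step 3: m = M/N = -4/14 = -0.2857

-0.2857


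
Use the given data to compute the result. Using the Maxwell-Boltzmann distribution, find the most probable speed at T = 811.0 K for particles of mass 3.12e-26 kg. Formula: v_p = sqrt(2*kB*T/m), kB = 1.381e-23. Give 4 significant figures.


Step 1: Numerator = 2*kB*T = 2*1.381e-23*811.0 = 2.24e-20
Step 2: Ratio = 2.24e-20 / 3.12e-26 = 7.179e+05
Step 3: v_p = sqrt(7.179e+05) = 847.3 m/s

847.3


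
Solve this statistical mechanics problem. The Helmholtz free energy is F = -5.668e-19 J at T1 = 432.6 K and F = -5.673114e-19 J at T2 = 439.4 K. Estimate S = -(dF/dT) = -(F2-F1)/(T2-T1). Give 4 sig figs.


Step 1: dF = F2 - F1 = -5.673114e-19 - (-5.668e-19) = -5.114e-22 J
Step 2: dT = T2 - T1 = 439.4 - 432.6 = 6.8 K
Step 3: S = -dF/dT = -(-5.114e-22)/6.8 = 7.521e-23 J/K

7.521e-23


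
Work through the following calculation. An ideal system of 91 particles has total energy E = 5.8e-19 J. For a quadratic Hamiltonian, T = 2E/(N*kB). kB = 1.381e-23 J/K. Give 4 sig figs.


Step 1: Numerator = 2*E = 2*5.8e-19 = 1.16e-18 J
Step 2: Denominator = N*kB = 91*1.381e-23 = 1.257e-21
Step 3: T = 1.16e-18 / 1.257e-21 = 923 K

923


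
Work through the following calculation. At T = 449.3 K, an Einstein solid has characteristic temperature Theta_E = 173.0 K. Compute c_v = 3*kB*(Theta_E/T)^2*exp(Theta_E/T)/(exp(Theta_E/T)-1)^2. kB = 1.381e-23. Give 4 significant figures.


Step 1: x = Theta_E/T = 173.0/449.3 = 0.385
Step 2: x^2 = 0.1483
Step 3: exp(x) = 1.47
Step 4: c_v = 3*1.381e-23*0.1483*1.47/(1.47-1)^2 = 4.092e-23

4.092e-23


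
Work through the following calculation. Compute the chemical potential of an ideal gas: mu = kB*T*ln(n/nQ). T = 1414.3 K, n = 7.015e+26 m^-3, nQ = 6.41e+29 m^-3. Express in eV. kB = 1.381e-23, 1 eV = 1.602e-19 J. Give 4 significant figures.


Step 1: n/nQ = 7.015e+26/6.41e+29 = 0.001094
Step 2: ln(n/nQ) = -6.818
Step 3: mu = kB*T*ln(n/nQ) = 1.953e-20*-6.818 = -1.332e-19 J
Step 4: Convert to eV: -1.332e-19/1.602e-19 = -0.8312 eV

-0.8312


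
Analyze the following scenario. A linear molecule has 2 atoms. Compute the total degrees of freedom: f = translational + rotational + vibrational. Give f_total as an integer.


Step 1: Translational DOF = 3
Step 2: Rotational DOF (linear) = 2
Step 3: Vibrational DOF = 3*2 - 5 = 1
Step 4: Total = 3 + 2 + 1 = 6

6


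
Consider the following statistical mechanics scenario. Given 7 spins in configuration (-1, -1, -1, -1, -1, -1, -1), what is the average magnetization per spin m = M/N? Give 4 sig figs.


Step 1: Count up spins (+1): 0, down spins (-1): 7
Step 2: Total magnetization M = 0 - 7 = -7
Step 3: m = M/N = -7/7 = -1

-1


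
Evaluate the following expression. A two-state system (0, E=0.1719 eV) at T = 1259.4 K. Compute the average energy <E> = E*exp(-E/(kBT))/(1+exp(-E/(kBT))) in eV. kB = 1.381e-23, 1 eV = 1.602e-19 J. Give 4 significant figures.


Step 1: beta*E = 0.1719*1.602e-19/(1.381e-23*1259.4) = 1.583
Step 2: exp(-beta*E) = 0.2053
Step 3: <E> = 0.1719*0.2053/(1+0.2053) = 0.02928 eV

0.02928


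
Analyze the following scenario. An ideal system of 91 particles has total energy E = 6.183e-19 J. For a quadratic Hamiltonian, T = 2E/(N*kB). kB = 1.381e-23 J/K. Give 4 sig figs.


Step 1: Numerator = 2*E = 2*6.183e-19 = 1.237e-18 J
Step 2: Denominator = N*kB = 91*1.381e-23 = 1.257e-21
Step 3: T = 1.237e-18 / 1.257e-21 = 984 K

984


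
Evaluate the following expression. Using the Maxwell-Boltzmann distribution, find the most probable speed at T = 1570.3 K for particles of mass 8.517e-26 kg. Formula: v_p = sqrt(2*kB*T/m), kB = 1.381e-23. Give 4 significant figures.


Step 1: Numerator = 2*kB*T = 2*1.381e-23*1570.3 = 4.337e-20
Step 2: Ratio = 4.337e-20 / 8.517e-26 = 5.092e+05
Step 3: v_p = sqrt(5.092e+05) = 713.6 m/s

713.6


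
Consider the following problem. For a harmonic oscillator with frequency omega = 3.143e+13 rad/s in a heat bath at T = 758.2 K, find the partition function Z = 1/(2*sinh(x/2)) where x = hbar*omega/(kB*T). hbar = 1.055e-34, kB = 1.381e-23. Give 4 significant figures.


Step 1: Compute x = hbar*omega/(kB*T) = 1.055e-34*3.143e+13/(1.381e-23*758.2) = 0.3167
Step 2: x/2 = 0.1583
Step 3: sinh(x/2) = 0.159
Step 4: Z = 1/(2*0.159) = 3.145

3.145


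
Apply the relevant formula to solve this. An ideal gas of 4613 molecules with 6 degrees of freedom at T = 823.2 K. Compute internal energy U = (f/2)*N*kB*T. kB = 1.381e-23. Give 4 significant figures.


Step 1: f/2 = 6/2 = 3.0
Step 2: N*kB*T = 4613*1.381e-23*823.2 = 5.244e-17
Step 3: U = 3.0 * 5.244e-17 = 1.573e-16 J

1.573e-16
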